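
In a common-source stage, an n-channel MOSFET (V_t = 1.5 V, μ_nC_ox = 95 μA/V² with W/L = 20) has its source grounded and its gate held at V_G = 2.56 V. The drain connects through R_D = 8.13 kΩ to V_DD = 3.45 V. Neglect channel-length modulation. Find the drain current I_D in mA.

V_GS = V_G = 2.56 V, so V_ov = 2.56 − 1.5 = 1.06 V.
k_n = μ_nC_ox · (W/L) = 1.9 mA/V².
Assume saturation: I_D = ½ k_n V_ov² = 0.5 × 1.9 × 1.06² = 1.07 mA, giving V_DS = V_DD − I_D R_D = 3.45 − 1.07 × 8.13 = -5.23 V.
But -5.23 V < V_ov = 1.06 V, so the device is actually in triode.
In triode I_D = k_n[V_ov V_DS − ½ V_DS²] and I_D = (V_DD − V_DS)/R_D. Equating: 7.72 V_DS² − 17.37 V_DS + 3.45 = 0, giving V_DS = 0.22 V (the root below V_ov).
I_D = (3.45 − 0.22) / 8.13 = 0.397 mA.

I_D = 0.397 mA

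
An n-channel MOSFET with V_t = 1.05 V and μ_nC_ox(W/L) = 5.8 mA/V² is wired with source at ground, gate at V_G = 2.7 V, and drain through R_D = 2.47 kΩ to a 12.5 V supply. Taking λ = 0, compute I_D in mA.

I_D = 4.81 mA

V_GS = V_G = 2.7 V, so V_ov = 2.7 − 1.05 = 1.65 V.
Assume saturation: I_D = ½ k_n V_ov² = 0.5 × 5.8 × 1.65² = 7.9 mA, giving V_DS = V_DD − I_D R_D = 12.5 − 7.9 × 2.47 = -7 V.
But -7 V < V_ov = 1.65 V, so the device is actually in triode.
In triode I_D = k_n[V_ov V_DS − ½ V_DS²] and I_D = (V_DD − V_DS)/R_D. Equating: 7.16 V_DS² − 24.64 V_DS + 12.5 = 0, giving V_DS = 0.619 V (the root below V_ov).
I_D = (12.5 − 0.619) / 2.47 = 4.81 mA.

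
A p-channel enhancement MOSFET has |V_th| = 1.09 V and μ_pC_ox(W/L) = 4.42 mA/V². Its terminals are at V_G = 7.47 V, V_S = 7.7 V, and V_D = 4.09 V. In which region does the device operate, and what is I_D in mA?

Cutoff; I_D = 0 mA

V_SG = V_S − V_G = 7.7 − 7.47 = 0.23 V; V_SD = V_S − V_D = 7.7 − 4.09 = 3.61 V.
V_SG = 0.23 V < |V_th| = 1.09 V, so the transistor is in cutoff.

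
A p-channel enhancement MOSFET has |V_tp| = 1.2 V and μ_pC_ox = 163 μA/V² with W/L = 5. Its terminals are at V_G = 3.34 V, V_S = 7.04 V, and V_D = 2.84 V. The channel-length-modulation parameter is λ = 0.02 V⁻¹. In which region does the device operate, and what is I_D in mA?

Saturation; I_D = 2.76 mA

V_SG = V_S − V_G = 7.04 − 3.34 = 3.7 V; V_SD = V_S − V_D = 7.04 − 2.84 = 4.2 V.
k_p = μ_pC_ox · (W/L) = 0.815 mA/V².
V_ov = V_SG − |V_tp| = 3.7 − 1.2 = 2.5 V.
Since V_SD = 4.2 V ≥ V_ov = 2.5 V, the device is in saturation.
I_D = ½ k_p V_ov² (1 + λ V_SD) = 0.5 × 0.815 × 2.5² × (1 + 0.02 × 4.2) = 2.76 mA.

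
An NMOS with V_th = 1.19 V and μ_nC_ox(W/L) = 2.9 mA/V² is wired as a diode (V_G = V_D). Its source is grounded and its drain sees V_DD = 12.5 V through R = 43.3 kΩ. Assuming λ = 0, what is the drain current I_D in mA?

With gate tied to drain, V_GS = V_DS ≥ V_GS − V_th, so the device is in saturation.
KCL at the drain: ½ k_n (V_GS − V_th)² = (V_DD − V_GS)/R.
Let x = V_GS − 1.19. Then 62.8 x² + x − 11.31 = 0, giving x = 0.417 V (positive root), so V_GS = 1.61 V.
I_D = (V_DD − V_GS)/R = (12.5 − 1.61) / 43.3 = 0.252 mA.

I_D = 0.252 mA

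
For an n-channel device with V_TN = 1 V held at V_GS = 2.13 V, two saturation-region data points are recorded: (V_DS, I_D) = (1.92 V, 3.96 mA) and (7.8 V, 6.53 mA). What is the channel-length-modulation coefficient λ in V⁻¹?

λ = 0.140 V⁻¹

With V_GS fixed, I_D ∝ (1 + λ V_DS) in saturation, so I_D2/I_D1 = (1 + λ V_DS2)/(1 + λ V_DS1).
6.53/3.96 = 1.649 = (1 + 7.8 λ)/(1 + 1.92 λ).
Solving: λ (I_D1 V_DS2 − I_D2 V_DS1) = I_D2 − I_D1, so λ = (6.53 − 3.96) / (3.96 × 7.8 − 6.53 × 1.92) = 2.57 / 18.4 = 0.14 V⁻¹.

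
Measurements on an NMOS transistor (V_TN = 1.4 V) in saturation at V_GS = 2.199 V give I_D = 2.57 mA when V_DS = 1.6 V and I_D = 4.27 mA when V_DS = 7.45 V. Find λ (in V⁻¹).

λ = 0.138 V⁻¹

With V_GS fixed, I_D ∝ (1 + λ V_DS) in saturation, so I_D2/I_D1 = (1 + λ V_DS2)/(1 + λ V_DS1).
4.27/2.57 = 1.661 = (1 + 7.45 λ)/(1 + 1.6 λ).
Solving: λ (I_D1 V_DS2 − I_D2 V_DS1) = I_D2 − I_D1, so λ = (4.27 − 2.57) / (2.57 × 7.45 − 4.27 × 1.6) = 1.7 / 12.3 = 0.138 V⁻¹.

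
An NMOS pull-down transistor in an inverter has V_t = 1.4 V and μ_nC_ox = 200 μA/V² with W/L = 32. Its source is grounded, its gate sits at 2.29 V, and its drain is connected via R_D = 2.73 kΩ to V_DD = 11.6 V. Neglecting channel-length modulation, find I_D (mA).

V_GS = V_G = 2.29 V, so V_ov = 2.29 − 1.4 = 0.89 V.
k_n = μ_nC_ox · (W/L) = 6.4 mA/V².
Assume saturation: I_D = ½ k_n V_ov² = 0.5 × 6.4 × 0.89² = 2.53 mA, giving V_DS = V_DD − I_D R_D = 11.6 − 2.53 × 2.73 = 4.68 V.
V_DS = 4.68 V ≥ V_ov = 0.89 V, confirming saturation.

I_D = 2.53 mA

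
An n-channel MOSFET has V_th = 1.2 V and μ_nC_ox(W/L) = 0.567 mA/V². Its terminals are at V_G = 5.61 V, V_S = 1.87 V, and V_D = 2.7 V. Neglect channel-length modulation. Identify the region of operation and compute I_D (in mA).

Triode; I_D = 1.00 mA

V_GS = V_G − V_S = 5.61 − 1.87 = 3.74 V; V_DS = V_D − V_S = 2.7 − 1.87 = 0.83 V.
V_ov = V_GS − V_th = 3.74 − 1.2 = 2.54 V.
Since V_DS = 0.83 V < V_ov = 2.54 V, the device is in the triode region.
I_D = k_n [V_ov · V_DS − ½ V_DS²] = 0.567 × [2.54 × 0.83 − 0.5 × 0.83²] = 1 mA.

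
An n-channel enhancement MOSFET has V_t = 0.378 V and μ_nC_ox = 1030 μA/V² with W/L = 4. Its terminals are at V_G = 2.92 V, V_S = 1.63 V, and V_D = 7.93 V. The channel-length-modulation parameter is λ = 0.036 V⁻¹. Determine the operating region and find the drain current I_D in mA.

V_GS = V_G − V_S = 2.92 − 1.63 = 1.29 V; V_DS = V_D − V_S = 7.93 − 1.63 = 6.3 V.
k_n = μ_nC_ox · (W/L) = 4.12 mA/V².
V_ov = V_GS − V_t = 1.29 − 0.378 = 0.912 V.
Since V_DS = 6.3 V ≥ V_ov = 0.912 V, the device is in saturation.
I_D = ½ k_n V_ov² (1 + λ V_DS) = 0.5 × 4.12 × 0.912² × (1 + 0.036 × 6.3) = 2.1 mA.

Saturation; I_D = 2.10 mA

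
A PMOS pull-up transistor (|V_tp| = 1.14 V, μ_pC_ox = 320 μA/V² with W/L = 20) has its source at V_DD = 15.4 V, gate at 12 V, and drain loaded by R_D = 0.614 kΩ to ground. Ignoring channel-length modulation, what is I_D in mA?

I_D = 16.3 mA

V_SG = V_DD − V_G = 15.4 − 12 = 3.4 V, so V_ov = 3.4 − 1.14 = 2.26 V.
k_p = μ_pC_ox · (W/L) = 6.4 mA/V².
Assume saturation: I_D = ½ k_p V_ov² = 0.5 × 6.4 × 2.26² = 16.3 mA, giving V_SD = V_DD − I_D R_D = 15.4 − 16.3 × 0.614 = 5.36 V.
V_SD = 5.36 V ≥ V_ov = 2.26 V, confirming saturation.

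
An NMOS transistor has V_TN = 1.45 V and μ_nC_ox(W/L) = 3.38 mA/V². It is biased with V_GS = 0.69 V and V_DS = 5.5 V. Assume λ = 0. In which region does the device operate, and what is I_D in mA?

V_GS = 0.69 V < V_TN = 1.45 V, so the transistor is in cutoff.

Cutoff; I_D = 0 mA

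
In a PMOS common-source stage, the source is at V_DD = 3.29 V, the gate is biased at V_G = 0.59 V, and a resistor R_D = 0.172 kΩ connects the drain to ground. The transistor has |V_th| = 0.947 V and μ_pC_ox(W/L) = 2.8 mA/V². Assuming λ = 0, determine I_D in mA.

V_SG = V_DD − V_G = 3.29 − 0.59 = 2.7 V, so V_ov = 2.7 − 0.947 = 1.75 V.
Assume saturation: I_D = ½ k_p V_ov² = 0.5 × 2.8 × 1.75² = 4.3 mA, giving V_SD = V_DD − I_D R_D = 3.29 − 4.3 × 0.172 = 2.55 V.
V_SD = 2.55 V ≥ V_ov = 1.75 V, confirming saturation.

I_D = 4.30 mA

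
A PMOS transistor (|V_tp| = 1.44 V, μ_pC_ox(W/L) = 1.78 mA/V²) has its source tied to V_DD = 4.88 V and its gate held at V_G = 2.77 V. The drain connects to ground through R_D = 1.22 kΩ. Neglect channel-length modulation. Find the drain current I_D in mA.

V_SG = V_DD − V_G = 4.88 − 2.77 = 2.11 V, so V_ov = 2.11 − 1.44 = 0.67 V.
Assume saturation: I_D = ½ k_p V_ov² = 0.5 × 1.78 × 0.67² = 0.4 mA, giving V_SD = V_DD − I_D R_D = 4.88 − 0.4 × 1.22 = 4.39 V.
V_SD = 4.39 V ≥ V_ov = 0.67 V, confirming saturation.

I_D = 0.400 mA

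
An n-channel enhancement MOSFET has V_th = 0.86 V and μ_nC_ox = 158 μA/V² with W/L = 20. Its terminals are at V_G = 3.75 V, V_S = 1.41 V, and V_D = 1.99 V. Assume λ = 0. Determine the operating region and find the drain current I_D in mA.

Triode; I_D = 2.18 mA

V_GS = V_G − V_S = 3.75 − 1.41 = 2.34 V; V_DS = V_D − V_S = 1.99 − 1.41 = 0.58 V.
k_n = μ_nC_ox · (W/L) = 3.16 mA/V².
V_ov = V_GS − V_th = 2.34 − 0.86 = 1.48 V.
Since V_DS = 0.58 V < V_ov = 1.48 V, the device is in the triode region.
I_D = k_n [V_ov · V_DS − ½ V_DS²] = 3.16 × [1.48 × 0.58 − 0.5 × 0.58²] = 2.18 mA.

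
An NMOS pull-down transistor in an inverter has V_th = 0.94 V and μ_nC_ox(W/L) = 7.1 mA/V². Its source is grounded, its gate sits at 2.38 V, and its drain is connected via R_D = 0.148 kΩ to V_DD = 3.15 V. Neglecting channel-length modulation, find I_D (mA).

V_GS = V_G = 2.38 V, so V_ov = 2.38 − 0.94 = 1.44 V.
Assume saturation: I_D = ½ k_n V_ov² = 0.5 × 7.1 × 1.44² = 7.36 mA, giving V_DS = V_DD − I_D R_D = 3.15 − 7.36 × 0.148 = 2.06 V.
V_DS = 2.06 V ≥ V_ov = 1.44 V, confirming saturation.

I_D = 7.36 mA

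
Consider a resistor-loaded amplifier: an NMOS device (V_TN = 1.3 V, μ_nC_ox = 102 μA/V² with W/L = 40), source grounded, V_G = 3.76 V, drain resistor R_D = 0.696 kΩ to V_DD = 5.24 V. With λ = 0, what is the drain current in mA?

I_D = 6.44 mA

V_GS = V_G = 3.76 V, so V_ov = 3.76 − 1.3 = 2.46 V.
k_n = μ_nC_ox · (W/L) = 4.08 mA/V².
Assume saturation: I_D = ½ k_n V_ov² = 0.5 × 4.08 × 2.46² = 12.3 mA, giving V_DS = V_DD − I_D R_D = 5.24 − 12.3 × 0.696 = -3.35 V.
But -3.35 V < V_ov = 2.46 V, so the device is actually in triode.
In triode I_D = k_n[V_ov V_DS − ½ V_DS²] and I_D = (V_DD − V_DS)/R_D. Equating: 1.42 V_DS² − 7.986 V_DS + 5.24 = 0, giving V_DS = 0.758 V (the root below V_ov).
I_D = (5.24 − 0.758) / 0.696 = 6.44 mA.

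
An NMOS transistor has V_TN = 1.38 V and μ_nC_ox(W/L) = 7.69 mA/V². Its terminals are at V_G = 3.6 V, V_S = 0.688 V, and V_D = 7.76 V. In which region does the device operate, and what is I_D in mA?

V_GS = V_G − V_S = 3.6 − 0.688 = 2.91 V; V_DS = V_D − V_S = 7.76 − 0.688 = 7.07 V.
V_ov = V_GS − V_TN = 2.91 − 1.38 = 1.53 V.
Since V_DS = 7.07 V ≥ V_ov = 1.53 V, the device is in saturation.
I_D = ½ k_n V_ov² = 0.5 × 7.69 × 1.53² = 9.02 mA.

Saturation; I_D = 9.02 mA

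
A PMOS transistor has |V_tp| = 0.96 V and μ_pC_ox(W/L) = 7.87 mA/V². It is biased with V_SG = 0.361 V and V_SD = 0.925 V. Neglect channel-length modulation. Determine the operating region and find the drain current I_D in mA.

V_SG = 0.361 V < |V_tp| = 0.96 V, so the transistor is in cutoff.

Cutoff; I_D = 0 mA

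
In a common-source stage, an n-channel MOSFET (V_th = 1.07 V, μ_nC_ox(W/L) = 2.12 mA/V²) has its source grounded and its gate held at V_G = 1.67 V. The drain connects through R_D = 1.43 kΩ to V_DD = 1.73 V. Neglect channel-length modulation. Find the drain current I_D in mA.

V_GS = V_G = 1.67 V, so V_ov = 1.67 − 1.07 = 0.6 V.
Assume saturation: I_D = ½ k_n V_ov² = 0.5 × 2.12 × 0.6² = 0.382 mA, giving V_DS = V_DD − I_D R_D = 1.73 − 0.382 × 1.43 = 1.18 V.
V_DS = 1.18 V ≥ V_ov = 0.6 V, confirming saturation.

I_D = 0.382 mA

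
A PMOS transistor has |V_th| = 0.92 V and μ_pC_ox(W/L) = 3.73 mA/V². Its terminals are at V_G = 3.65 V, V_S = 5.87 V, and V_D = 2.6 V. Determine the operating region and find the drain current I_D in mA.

Saturation; I_D = 3.15 mA

V_SG = V_S − V_G = 5.87 − 3.65 = 2.22 V; V_SD = V_S − V_D = 5.87 − 2.6 = 3.27 V.
V_ov = V_SG − |V_th| = 2.22 − 0.92 = 1.3 V.
Since V_SD = 3.27 V ≥ V_ov = 1.3 V, the device is in saturation.
I_D = ½ k_p V_ov² = 0.5 × 3.73 × 1.3² = 3.15 mA.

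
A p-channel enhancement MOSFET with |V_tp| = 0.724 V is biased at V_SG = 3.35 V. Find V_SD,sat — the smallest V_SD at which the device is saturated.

The boundary between triode and saturation is V_SD = V_SG − |V_tp| = V_ov.
V_ov = 3.35 − 0.724 = 2.63 V.

V_SD,sat = 2.63 V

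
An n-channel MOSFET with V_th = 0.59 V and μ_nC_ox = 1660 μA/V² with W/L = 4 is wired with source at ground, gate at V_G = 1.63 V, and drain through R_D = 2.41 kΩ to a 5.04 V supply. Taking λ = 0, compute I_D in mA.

I_D = 1.95 mA

V_GS = V_G = 1.63 V, so V_ov = 1.63 − 0.59 = 1.04 V.
k_n = μ_nC_ox · (W/L) = 6.64 mA/V².
Assume saturation: I_D = ½ k_n V_ov² = 0.5 × 6.64 × 1.04² = 3.59 mA, giving V_DS = V_DD − I_D R_D = 5.04 − 3.59 × 2.41 = -3.61 V.
But -3.61 V < V_ov = 1.04 V, so the device is actually in triode.
In triode I_D = k_n[V_ov V_DS − ½ V_DS²] and I_D = (V_DD − V_DS)/R_D. Equating: 8 V_DS² − 17.64 V_DS + 5.04 = 0, giving V_DS = 0.337 V (the root below V_ov).
I_D = (5.04 − 0.337) / 2.41 = 1.95 mA.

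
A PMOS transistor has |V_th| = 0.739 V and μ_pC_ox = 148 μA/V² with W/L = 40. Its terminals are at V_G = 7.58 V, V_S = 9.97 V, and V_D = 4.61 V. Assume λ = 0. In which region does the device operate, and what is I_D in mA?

V_SG = V_S − V_G = 9.97 − 7.58 = 2.39 V; V_SD = V_S − V_D = 9.97 − 4.61 = 5.36 V.
k_p = μ_pC_ox · (W/L) = 5.92 mA/V².
V_ov = V_SG − |V_th| = 2.39 − 0.739 = 1.65 V.
Since V_SD = 5.36 V ≥ V_ov = 1.65 V, the device is in saturation.
I_D = ½ k_p V_ov² = 0.5 × 5.92 × 1.65² = 8.07 mA.

Saturation; I_D = 8.07 mA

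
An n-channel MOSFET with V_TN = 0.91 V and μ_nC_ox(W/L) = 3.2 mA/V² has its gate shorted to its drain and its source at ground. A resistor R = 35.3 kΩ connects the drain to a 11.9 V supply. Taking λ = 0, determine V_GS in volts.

With gate tied to drain, V_GS = V_DS ≥ V_GS − V_TN, so the device is in saturation.
KCL at the drain: ½ k_n (V_GS − V_TN)² = (V_DD − V_GS)/R.
Let x = V_GS − 0.91. Then 56.5 x² + x − 10.99 = 0, giving x = 0.432 V (positive root), so V_GS = 1.34 V.
I_D = (V_DD − V_GS)/R = (11.9 − 1.34) / 35.3 = 0.299 mA.

V_GS = 1.34 V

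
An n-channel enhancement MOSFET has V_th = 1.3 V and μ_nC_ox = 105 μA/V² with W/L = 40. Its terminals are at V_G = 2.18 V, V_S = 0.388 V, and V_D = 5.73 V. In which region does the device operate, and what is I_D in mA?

Saturation; I_D = 0.508 mA

V_GS = V_G − V_S = 2.18 − 0.388 = 1.79 V; V_DS = V_D − V_S = 5.73 − 0.388 = 5.34 V.
k_n = μ_nC_ox · (W/L) = 4.2 mA/V².
V_ov = V_GS − V_th = 1.79 − 1.3 = 0.492 V.
Since V_DS = 5.34 V ≥ V_ov = 0.492 V, the device is in saturation.
I_D = ½ k_n V_ov² = 0.5 × 4.2 × 0.492² = 0.508 mA.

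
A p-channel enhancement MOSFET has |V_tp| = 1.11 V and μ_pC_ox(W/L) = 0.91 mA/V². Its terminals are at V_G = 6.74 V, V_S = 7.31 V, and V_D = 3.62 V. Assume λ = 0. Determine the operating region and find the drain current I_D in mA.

V_SG = V_S − V_G = 7.31 − 6.74 = 0.57 V; V_SD = V_S − V_D = 7.31 − 3.62 = 3.69 V.
V_SG = 0.57 V < |V_tp| = 1.11 V, so the transistor is in cutoff.

Cutoff; I_D = 0 mA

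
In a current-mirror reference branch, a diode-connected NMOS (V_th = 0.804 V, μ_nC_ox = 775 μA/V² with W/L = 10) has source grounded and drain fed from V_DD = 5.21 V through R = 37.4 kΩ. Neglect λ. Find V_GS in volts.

V_GS = 0.975 V

With gate tied to drain, V_GS = V_DS ≥ V_GS − V_th, so the device is in saturation.
k_n = μ_nC_ox · (W/L) = 7.75 mA/V².
KCL at the drain: ½ k_n (V_GS − V_th)² = (V_DD − V_GS)/R.
Let x = V_GS − 0.804. Then 145 x² + x − 4.406 = 0, giving x = 0.171 V (positive root), so V_GS = 0.975 V.
I_D = (V_DD − V_GS)/R = (5.21 − 0.975) / 37.4 = 0.113 mA.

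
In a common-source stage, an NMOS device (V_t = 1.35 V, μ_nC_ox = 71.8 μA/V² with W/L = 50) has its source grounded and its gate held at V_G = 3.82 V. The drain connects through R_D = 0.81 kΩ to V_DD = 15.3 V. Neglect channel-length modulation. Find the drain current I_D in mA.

V_GS = V_G = 3.82 V, so V_ov = 3.82 − 1.35 = 2.47 V.
k_n = μ_nC_ox · (W/L) = 3.59 mA/V².
Assume saturation: I_D = ½ k_n V_ov² = 0.5 × 3.59 × 2.47² = 11 mA, giving V_DS = V_DD − I_D R_D = 15.3 − 11 × 0.81 = 6.43 V.
V_DS = 6.43 V ≥ V_ov = 2.47 V, confirming saturation.

I_D = 11.0 mA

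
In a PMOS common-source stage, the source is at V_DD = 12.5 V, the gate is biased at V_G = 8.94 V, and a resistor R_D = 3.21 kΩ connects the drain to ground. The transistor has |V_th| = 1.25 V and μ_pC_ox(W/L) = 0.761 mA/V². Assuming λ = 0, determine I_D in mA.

V_SG = V_DD − V_G = 12.5 − 8.94 = 3.56 V, so V_ov = 3.56 − 1.25 = 2.31 V.
Assume saturation: I_D = ½ k_p V_ov² = 0.5 × 0.761 × 2.31² = 2.03 mA, giving V_SD = V_DD − I_D R_D = 12.5 − 2.03 × 3.21 = 5.98 V.
V_SD = 5.98 V ≥ V_ov = 2.31 V, confirming saturation.

I_D = 2.03 mA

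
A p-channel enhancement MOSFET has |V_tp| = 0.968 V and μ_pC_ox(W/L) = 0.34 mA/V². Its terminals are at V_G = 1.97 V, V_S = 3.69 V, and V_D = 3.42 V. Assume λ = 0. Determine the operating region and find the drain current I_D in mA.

V_SG = V_S − V_G = 3.69 − 1.97 = 1.72 V; V_SD = V_S − V_D = 3.69 − 3.42 = 0.27 V.
V_ov = V_SG − |V_tp| = 1.72 − 0.968 = 0.752 V.
Since V_SD = 0.27 V < V_ov = 0.752 V, the device is in the triode region.
I_D = k_p [V_ov · V_SD − ½ V_SD²] = 0.34 × [0.752 × 0.27 − 0.5 × 0.27²] = 0.0566 mA.

Triode; I_D = 0.0566 mA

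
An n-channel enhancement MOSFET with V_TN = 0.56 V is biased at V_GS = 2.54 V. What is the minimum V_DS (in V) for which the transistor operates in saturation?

The boundary between triode and saturation is V_DS = V_GS − V_TN = V_ov.
V_ov = 2.54 − 0.56 = 1.98 V.

V_DS,sat = 1.98 V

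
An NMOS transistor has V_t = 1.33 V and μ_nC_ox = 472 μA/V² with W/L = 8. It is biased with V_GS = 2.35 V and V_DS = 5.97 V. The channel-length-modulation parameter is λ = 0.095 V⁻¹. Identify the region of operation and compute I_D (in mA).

Saturation; I_D = 3.08 mA

k_n = μ_nC_ox · (W/L) = 3.776 mA/V².
V_ov = V_GS − V_t = 2.35 − 1.33 = 1.02 V.
Since V_DS = 5.97 V ≥ V_ov = 1.02 V, the device is in saturation.
I_D = ½ k_n V_ov² (1 + λ V_DS) = 0.5 × 3.776 × 1.02² × (1 + 0.095 × 5.97) = 3.08 mA.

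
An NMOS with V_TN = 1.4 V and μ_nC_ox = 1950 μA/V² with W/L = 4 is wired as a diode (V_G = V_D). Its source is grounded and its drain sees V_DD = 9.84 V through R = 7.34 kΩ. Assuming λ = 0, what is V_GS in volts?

V_GS = 1.93 V

With gate tied to drain, V_GS = V_DS ≥ V_GS − V_TN, so the device is in saturation.
k_n = μ_nC_ox · (W/L) = 7.8 mA/V².
KCL at the drain: ½ k_n (V_GS − V_TN)² = (V_DD − V_GS)/R.
Let x = V_GS − 1.4. Then 28.6 x² + x − 8.44 = 0, giving x = 0.526 V (positive root), so V_GS = 1.93 V.
I_D = (V_DD − V_GS)/R = (9.84 − 1.93) / 7.34 = 1.08 mA.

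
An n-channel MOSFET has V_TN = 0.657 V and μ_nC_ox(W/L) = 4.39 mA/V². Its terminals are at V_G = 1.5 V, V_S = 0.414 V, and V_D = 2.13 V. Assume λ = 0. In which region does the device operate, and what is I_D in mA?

Saturation; I_D = 0.404 mA

V_GS = V_G − V_S = 1.5 − 0.414 = 1.09 V; V_DS = V_D − V_S = 2.13 − 0.414 = 1.72 V.
V_ov = V_GS − V_TN = 1.09 − 0.657 = 0.429 V.
Since V_DS = 1.72 V ≥ V_ov = 0.429 V, the device is in saturation.
I_D = ½ k_n V_ov² = 0.5 × 4.39 × 0.429² = 0.404 mA.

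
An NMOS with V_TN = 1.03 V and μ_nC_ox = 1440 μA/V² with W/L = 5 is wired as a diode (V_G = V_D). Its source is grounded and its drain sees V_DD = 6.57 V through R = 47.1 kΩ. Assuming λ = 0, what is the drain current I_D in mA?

I_D = 0.114 mA

With gate tied to drain, V_GS = V_DS ≥ V_GS − V_TN, so the device is in saturation.
k_n = μ_nC_ox · (W/L) = 7.2 mA/V².
KCL at the drain: ½ k_n (V_GS − V_TN)² = (V_DD − V_GS)/R.
Let x = V_GS − 1.03. Then 170 x² + x − 5.54 = 0, giving x = 0.178 V (positive root), so V_GS = 1.21 V.
I_D = (V_DD − V_GS)/R = (6.57 − 1.21) / 47.1 = 0.114 mA.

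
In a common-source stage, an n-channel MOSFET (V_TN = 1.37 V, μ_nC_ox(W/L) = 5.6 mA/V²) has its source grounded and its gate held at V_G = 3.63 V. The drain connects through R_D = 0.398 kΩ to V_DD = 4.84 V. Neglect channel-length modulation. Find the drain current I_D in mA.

I_D = 9.70 mA

V_GS = V_G = 3.63 V, so V_ov = 3.63 − 1.37 = 2.26 V.
Assume saturation: I_D = ½ k_n V_ov² = 0.5 × 5.6 × 2.26² = 14.3 mA, giving V_DS = V_DD − I_D R_D = 4.84 − 14.3 × 0.398 = -0.852 V.
But -0.852 V < V_ov = 2.26 V, so the device is actually in triode.
In triode I_D = k_n[V_ov V_DS − ½ V_DS²] and I_D = (V_DD − V_DS)/R_D. Equating: 1.11 V_DS² − 6.037 V_DS + 4.84 = 0, giving V_DS = 0.978 V (the root below V_ov).
I_D = (4.84 − 0.978) / 0.398 = 9.7 mA.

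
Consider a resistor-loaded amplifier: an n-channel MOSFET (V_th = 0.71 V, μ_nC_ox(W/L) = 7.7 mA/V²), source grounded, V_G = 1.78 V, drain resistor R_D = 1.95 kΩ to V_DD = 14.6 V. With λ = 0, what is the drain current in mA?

V_GS = V_G = 1.78 V, so V_ov = 1.78 − 0.71 = 1.07 V.
Assume saturation: I_D = ½ k_n V_ov² = 0.5 × 7.7 × 1.07² = 4.41 mA, giving V_DS = V_DD − I_D R_D = 14.6 − 4.41 × 1.95 = 6 V.
V_DS = 6 V ≥ V_ov = 1.07 V, confirming saturation.

I_D = 4.41 mA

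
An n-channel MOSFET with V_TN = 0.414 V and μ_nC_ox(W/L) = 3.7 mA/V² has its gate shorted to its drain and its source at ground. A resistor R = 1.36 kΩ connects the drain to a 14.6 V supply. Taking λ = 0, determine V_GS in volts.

V_GS = 2.60 V

With gate tied to drain, V_GS = V_DS ≥ V_GS − V_TN, so the device is in saturation.
KCL at the drain: ½ k_n (V_GS − V_TN)² = (V_DD − V_GS)/R.
Let x = V_GS − 0.414. Then 2.52 x² + x − 14.19 = 0, giving x = 2.18 V (positive root), so V_GS = 2.6 V.
I_D = (V_DD − V_GS)/R = (14.6 − 2.6) / 1.36 = 8.82 mA.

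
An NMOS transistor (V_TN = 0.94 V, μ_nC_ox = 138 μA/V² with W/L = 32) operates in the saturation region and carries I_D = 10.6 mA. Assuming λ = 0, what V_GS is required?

k_n = μ_nC_ox · (W/L) = 4.416 mA/V².
In saturation I_D = ½ k_n (V_GS − V_TN)², so V_GS − V_TN = √(2 I_D / k_n) = √(2 × 10.6 / 4.416) = 2.19 V.
V_GS = 0.94 + 2.19 = 3.13 V.

V_GS = 3.13 V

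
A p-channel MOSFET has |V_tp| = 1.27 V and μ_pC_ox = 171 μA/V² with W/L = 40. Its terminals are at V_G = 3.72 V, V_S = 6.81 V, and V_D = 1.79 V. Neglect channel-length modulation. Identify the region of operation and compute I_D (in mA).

Saturation; I_D = 11.3 mA

V_SG = V_S − V_G = 6.81 − 3.72 = 3.09 V; V_SD = V_S − V_D = 6.81 − 1.79 = 5.02 V.
k_p = μ_pC_ox · (W/L) = 6.84 mA/V².
V_ov = V_SG − |V_tp| = 3.09 − 1.27 = 1.82 V.
Since V_SD = 5.02 V ≥ V_ov = 1.82 V, the device is in saturation.
I_D = ½ k_p V_ov² = 0.5 × 6.84 × 1.82² = 11.3 mA.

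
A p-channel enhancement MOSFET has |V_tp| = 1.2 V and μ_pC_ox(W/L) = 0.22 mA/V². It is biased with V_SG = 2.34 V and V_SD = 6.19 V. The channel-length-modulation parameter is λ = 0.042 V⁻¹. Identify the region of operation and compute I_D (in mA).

V_ov = V_SG − |V_tp| = 2.34 − 1.2 = 1.14 V.
Since V_SD = 6.19 V ≥ V_ov = 1.14 V, the device is in saturation.
I_D = ½ k_p V_ov² (1 + λ V_SD) = 0.5 × 0.22 × 1.14² × (1 + 0.042 × 6.19) = 0.18 mA.

Saturation; I_D = 0.180 mA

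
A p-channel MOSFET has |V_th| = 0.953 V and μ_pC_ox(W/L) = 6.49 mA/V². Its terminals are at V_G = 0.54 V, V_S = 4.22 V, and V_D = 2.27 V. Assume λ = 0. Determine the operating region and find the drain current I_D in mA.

V_SG = V_S − V_G = 4.22 − 0.54 = 3.68 V; V_SD = V_S − V_D = 4.22 − 2.27 = 1.95 V.
V_ov = V_SG − |V_th| = 3.68 − 0.953 = 2.73 V.
Since V_SD = 1.95 V < V_ov = 2.73 V, the device is in the triode region.
I_D = k_p [V_ov · V_SD − ½ V_SD²] = 6.49 × [2.73 × 1.95 − 0.5 × 1.95²] = 22.2 mA.

Triode; I_D = 22.2 mA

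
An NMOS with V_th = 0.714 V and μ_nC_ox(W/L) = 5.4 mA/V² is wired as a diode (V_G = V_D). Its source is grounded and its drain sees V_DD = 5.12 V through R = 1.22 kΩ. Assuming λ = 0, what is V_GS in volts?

With gate tied to drain, V_GS = V_DS ≥ V_GS − V_th, so the device is in saturation.
KCL at the drain: ½ k_n (V_GS − V_th)² = (V_DD − V_GS)/R.
Let x = V_GS − 0.714. Then 3.29 x² + x − 4.406 = 0, giving x = 1.01 V (positive root), so V_GS = 1.73 V.
I_D = (V_DD − V_GS)/R = (5.12 − 1.73) / 1.22 = 2.78 mA.

V_GS = 1.73 V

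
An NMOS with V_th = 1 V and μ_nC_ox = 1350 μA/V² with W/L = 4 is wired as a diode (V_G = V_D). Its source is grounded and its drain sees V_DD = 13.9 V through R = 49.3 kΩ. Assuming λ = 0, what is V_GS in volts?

V_GS = 1.31 V

With gate tied to drain, V_GS = V_DS ≥ V_GS − V_th, so the device is in saturation.
k_n = μ_nC_ox · (W/L) = 5.4 mA/V².
KCL at the drain: ½ k_n (V_GS − V_th)² = (V_DD − V_GS)/R.
Let x = V_GS − 1. Then 133 x² + x − 12.9 = 0, giving x = 0.308 V (positive root), so V_GS = 1.31 V.
I_D = (V_DD − V_GS)/R = (13.9 − 1.31) / 49.3 = 0.255 mA.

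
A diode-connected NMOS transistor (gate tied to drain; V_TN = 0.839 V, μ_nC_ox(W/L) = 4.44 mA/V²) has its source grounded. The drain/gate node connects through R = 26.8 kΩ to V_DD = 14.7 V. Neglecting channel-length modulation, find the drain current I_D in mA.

I_D = 0.500 mA

With gate tied to drain, V_GS = V_DS ≥ V_GS − V_TN, so the device is in saturation.
KCL at the drain: ½ k_n (V_GS − V_TN)² = (V_DD − V_GS)/R.
Let x = V_GS − 0.839. Then 59.5 x² + x − 13.86 = 0, giving x = 0.474 V (positive root), so V_GS = 1.31 V.
I_D = (V_DD − V_GS)/R = (14.7 − 1.31) / 26.8 = 0.5 mA.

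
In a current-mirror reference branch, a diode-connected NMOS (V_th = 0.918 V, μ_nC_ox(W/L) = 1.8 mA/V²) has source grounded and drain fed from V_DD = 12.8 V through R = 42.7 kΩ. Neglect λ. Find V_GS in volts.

With gate tied to drain, V_GS = V_DS ≥ V_GS − V_th, so the device is in saturation.
KCL at the drain: ½ k_n (V_GS − V_th)² = (V_DD − V_GS)/R.
Let x = V_GS − 0.918. Then 38.4 x² + x − 11.88 = 0, giving x = 0.543 V (positive root), so V_GS = 1.46 V.
I_D = (V_DD − V_GS)/R = (12.8 − 1.46) / 42.7 = 0.266 mA.

V_GS = 1.46 V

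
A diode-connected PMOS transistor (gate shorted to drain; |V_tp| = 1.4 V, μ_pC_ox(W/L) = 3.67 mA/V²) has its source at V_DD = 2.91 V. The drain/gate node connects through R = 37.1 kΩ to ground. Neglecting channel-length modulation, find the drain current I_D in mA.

With gate tied to drain, V_SG = V_SD ≥ V_SG − |V_tp|, so the device is in saturation.
KCL at the drain: ½ k_p (V_SG − |V_tp|)² = (V_DD − V_SG)/R.
Let x = V_SG − 1.4. Then 68.1 x² + x − 1.51 = 0, giving x = 0.142 V (positive root), so V_SG = 1.54 V.
I_D = (V_DD − V_SG)/R = (2.91 − 1.54) / 37.1 = 0.0369 mA.

I_D = 0.0369 mA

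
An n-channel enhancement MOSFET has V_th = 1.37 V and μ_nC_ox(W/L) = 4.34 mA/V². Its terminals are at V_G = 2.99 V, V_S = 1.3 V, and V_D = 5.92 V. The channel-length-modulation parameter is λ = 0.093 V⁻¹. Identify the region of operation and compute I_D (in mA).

Saturation; I_D = 0.318 mA

V_GS = V_G − V_S = 2.99 − 1.3 = 1.69 V; V_DS = V_D − V_S = 5.92 − 1.3 = 4.62 V.
V_ov = V_GS − V_th = 1.69 − 1.37 = 0.32 V.
Since V_DS = 4.62 V ≥ V_ov = 0.32 V, the device is in saturation.
I_D = ½ k_n V_ov² (1 + λ V_DS) = 0.5 × 4.34 × 0.32² × (1 + 0.093 × 4.62) = 0.318 mA.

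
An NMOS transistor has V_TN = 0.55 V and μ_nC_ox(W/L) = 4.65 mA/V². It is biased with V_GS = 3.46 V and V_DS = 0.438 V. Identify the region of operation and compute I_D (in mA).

Triode; I_D = 5.48 mA

V_ov = V_GS − V_TN = 3.46 − 0.55 = 2.91 V.
Since V_DS = 0.438 V < V_ov = 2.91 V, the device is in the triode region.
I_D = k_n [V_ov · V_DS − ½ V_DS²] = 4.65 × [2.91 × 0.438 − 0.5 × 0.438²] = 5.48 mA.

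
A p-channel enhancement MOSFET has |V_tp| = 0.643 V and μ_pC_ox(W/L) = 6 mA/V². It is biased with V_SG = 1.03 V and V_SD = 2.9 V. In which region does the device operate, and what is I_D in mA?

Saturation; I_D = 0.449 mA

V_ov = V_SG − |V_tp| = 1.03 − 0.643 = 0.387 V.
Since V_SD = 2.9 V ≥ V_ov = 0.387 V, the device is in saturation.
I_D = ½ k_p V_ov² = 0.5 × 6 × 0.387² = 0.449 mA.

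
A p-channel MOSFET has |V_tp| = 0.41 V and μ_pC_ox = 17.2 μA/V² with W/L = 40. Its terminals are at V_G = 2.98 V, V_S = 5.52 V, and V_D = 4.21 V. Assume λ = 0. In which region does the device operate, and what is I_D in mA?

Triode; I_D = 1.33 mA

V_SG = V_S − V_G = 5.52 − 2.98 = 2.54 V; V_SD = V_S − V_D = 5.52 − 4.21 = 1.31 V.
k_p = μ_pC_ox · (W/L) = 0.688 mA/V².
V_ov = V_SG − |V_tp| = 2.54 − 0.41 = 2.13 V.
Since V_SD = 1.31 V < V_ov = 2.13 V, the device is in the triode region.
I_D = k_p [V_ov · V_SD − ½ V_SD²] = 0.688 × [2.13 × 1.31 − 0.5 × 1.31²] = 1.33 mA.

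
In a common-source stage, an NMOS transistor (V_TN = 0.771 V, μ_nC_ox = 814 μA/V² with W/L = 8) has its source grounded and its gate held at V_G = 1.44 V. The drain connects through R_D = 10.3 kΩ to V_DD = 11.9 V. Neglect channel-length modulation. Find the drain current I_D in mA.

V_GS = V_G = 1.44 V, so V_ov = 1.44 − 0.771 = 0.669 V.
k_n = μ_nC_ox · (W/L) = 6.512 mA/V².
Assume saturation: I_D = ½ k_n V_ov² = 0.5 × 6.512 × 0.669² = 1.46 mA, giving V_DS = V_DD − I_D R_D = 11.9 − 1.46 × 10.3 = -3.11 V.
But -3.11 V < V_ov = 0.669 V, so the device is actually in triode.
In triode I_D = k_n[V_ov V_DS − ½ V_DS²] and I_D = (V_DD − V_DS)/R_D. Equating: 33.5 V_DS² − 45.87 V_DS + 11.9 = 0, giving V_DS = 0.348 V (the root below V_ov).
I_D = (11.9 − 0.348) / 10.3 = 1.12 mA.

I_D = 1.12 mA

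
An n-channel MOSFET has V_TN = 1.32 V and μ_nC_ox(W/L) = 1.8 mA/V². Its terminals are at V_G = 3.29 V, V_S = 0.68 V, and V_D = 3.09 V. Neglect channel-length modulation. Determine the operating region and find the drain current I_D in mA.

Saturation; I_D = 1.50 mA

V_GS = V_G − V_S = 3.29 − 0.68 = 2.61 V; V_DS = V_D − V_S = 3.09 − 0.68 = 2.41 V.
V_ov = V_GS − V_TN = 2.61 − 1.32 = 1.29 V.
Since V_DS = 2.41 V ≥ V_ov = 1.29 V, the device is in saturation.
I_D = ½ k_n V_ov² = 0.5 × 1.8 × 1.29² = 1.5 mA.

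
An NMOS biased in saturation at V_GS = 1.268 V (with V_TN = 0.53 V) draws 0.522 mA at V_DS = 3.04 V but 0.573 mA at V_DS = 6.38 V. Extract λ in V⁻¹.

With V_GS fixed, I_D ∝ (1 + λ V_DS) in saturation, so I_D2/I_D1 = (1 + λ V_DS2)/(1 + λ V_DS1).
0.573/0.522 = 1.098 = (1 + 6.38 λ)/(1 + 3.04 λ).
Solving: λ (I_D1 V_DS2 − I_D2 V_DS1) = I_D2 − I_D1, so λ = (0.573 − 0.522) / (0.522 × 6.38 − 0.573 × 3.04) = 0.051 / 1.59 = 0.0321 V⁻¹.

λ = 0.0321 V⁻¹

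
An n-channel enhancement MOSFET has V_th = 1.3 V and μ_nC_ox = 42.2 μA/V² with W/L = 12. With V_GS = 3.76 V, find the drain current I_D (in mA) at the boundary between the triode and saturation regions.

I_D = 1.53 mA

At the boundary V_DS = V_ov = V_GS − V_th = 3.76 − 1.3 = 2.46 V.
k_n = μ_nC_ox · (W/L) = 0.5064 mA/V².
I_D = ½ k_n V_ov² = 0.5 × 0.5064 × 2.46² = 1.53 mA.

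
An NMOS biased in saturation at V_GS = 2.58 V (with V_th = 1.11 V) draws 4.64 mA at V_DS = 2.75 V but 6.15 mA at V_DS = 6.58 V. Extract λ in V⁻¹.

λ = 0.111 V⁻¹

With V_GS fixed, I_D ∝ (1 + λ V_DS) in saturation, so I_D2/I_D1 = (1 + λ V_DS2)/(1 + λ V_DS1).
6.15/4.64 = 1.325 = (1 + 6.58 λ)/(1 + 2.75 λ).
Solving: λ (I_D1 V_DS2 − I_D2 V_DS1) = I_D2 − I_D1, so λ = (6.15 − 4.64) / (4.64 × 6.58 − 6.15 × 2.75) = 1.51 / 13.6 = 0.111 V⁻¹.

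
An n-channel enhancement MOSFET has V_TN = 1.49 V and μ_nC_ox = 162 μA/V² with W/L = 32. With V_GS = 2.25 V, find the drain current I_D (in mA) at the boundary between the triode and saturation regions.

I_D = 1.50 mA

At the boundary V_DS = V_ov = V_GS − V_TN = 2.25 − 1.49 = 0.76 V.
k_n = μ_nC_ox · (W/L) = 5.184 mA/V².
I_D = ½ k_n V_ov² = 0.5 × 5.184 × 0.76² = 1.5 mA.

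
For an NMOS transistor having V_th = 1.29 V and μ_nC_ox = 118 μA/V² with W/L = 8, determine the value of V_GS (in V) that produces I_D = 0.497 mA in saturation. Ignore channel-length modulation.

k_n = μ_nC_ox · (W/L) = 0.944 mA/V².
In saturation I_D = ½ k_n (V_GS − V_th)², so V_GS − V_th = √(2 I_D / k_n) = √(2 × 0.497 / 0.944) = 1.03 V.
V_GS = 1.29 + 1.03 = 2.32 V.

V_GS = 2.32 V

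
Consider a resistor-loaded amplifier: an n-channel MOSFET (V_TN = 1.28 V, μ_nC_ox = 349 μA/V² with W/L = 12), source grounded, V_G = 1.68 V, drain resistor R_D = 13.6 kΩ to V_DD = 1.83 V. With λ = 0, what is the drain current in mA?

V_GS = V_G = 1.68 V, so V_ov = 1.68 − 1.28 = 0.4 V.
k_n = μ_nC_ox · (W/L) = 4.188 mA/V².
Assume saturation: I_D = ½ k_n V_ov² = 0.5 × 4.188 × 0.4² = 0.335 mA, giving V_DS = V_DD − I_D R_D = 1.83 − 0.335 × 13.6 = -2.73 V.
But -2.73 V < V_ov = 0.4 V, so the device is actually in triode.
In triode I_D = k_n[V_ov V_DS − ½ V_DS²] and I_D = (V_DD − V_DS)/R_D. Equating: 28.5 V_DS² − 23.78 V_DS + 1.83 = 0, giving V_DS = 0.0858 V (the root below V_ov).
I_D = (1.83 − 0.0858) / 13.6 = 0.128 mA.

I_D = 0.128 mA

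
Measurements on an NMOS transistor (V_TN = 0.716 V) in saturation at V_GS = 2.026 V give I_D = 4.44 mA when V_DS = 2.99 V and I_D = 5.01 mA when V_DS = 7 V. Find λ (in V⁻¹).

λ = 0.0354 V⁻¹

With V_GS fixed, I_D ∝ (1 + λ V_DS) in saturation, so I_D2/I_D1 = (1 + λ V_DS2)/(1 + λ V_DS1).
5.01/4.44 = 1.128 = (1 + 7 λ)/(1 + 2.99 λ).
Solving: λ (I_D1 V_DS2 − I_D2 V_DS1) = I_D2 − I_D1, so λ = (5.01 − 4.44) / (4.44 × 7 − 5.01 × 2.99) = 0.57 / 16.1 = 0.0354 V⁻¹.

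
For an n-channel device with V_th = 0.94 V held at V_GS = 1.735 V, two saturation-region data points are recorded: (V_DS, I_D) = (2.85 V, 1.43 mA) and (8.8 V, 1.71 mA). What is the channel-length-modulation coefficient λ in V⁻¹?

λ = 0.0363 V⁻¹

With V_GS fixed, I_D ∝ (1 + λ V_DS) in saturation, so I_D2/I_D1 = (1 + λ V_DS2)/(1 + λ V_DS1).
1.71/1.43 = 1.196 = (1 + 8.8 λ)/(1 + 2.85 λ).
Solving: λ (I_D1 V_DS2 − I_D2 V_DS1) = I_D2 − I_D1, so λ = (1.71 − 1.43) / (1.43 × 8.8 − 1.71 × 2.85) = 0.28 / 7.71 = 0.0363 V⁻¹.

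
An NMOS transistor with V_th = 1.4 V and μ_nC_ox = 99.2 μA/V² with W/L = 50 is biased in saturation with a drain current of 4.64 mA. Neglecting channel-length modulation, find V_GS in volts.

V_GS = 2.77 V

k_n = μ_nC_ox · (W/L) = 4.96 mA/V².
In saturation I_D = ½ k_n (V_GS − V_th)², so V_GS − V_th = √(2 I_D / k_n) = √(2 × 4.64 / 4.96) = 1.37 V.
V_GS = 1.4 + 1.37 = 2.77 V.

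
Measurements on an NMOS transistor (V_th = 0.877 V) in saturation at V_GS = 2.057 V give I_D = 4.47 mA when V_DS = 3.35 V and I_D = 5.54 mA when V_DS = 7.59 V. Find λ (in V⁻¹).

With V_GS fixed, I_D ∝ (1 + λ V_DS) in saturation, so I_D2/I_D1 = (1 + λ V_DS2)/(1 + λ V_DS1).
5.54/4.47 = 1.239 = (1 + 7.59 λ)/(1 + 3.35 λ).
Solving: λ (I_D1 V_DS2 − I_D2 V_DS1) = I_D2 − I_D1, so λ = (5.54 − 4.47) / (4.47 × 7.59 − 5.54 × 3.35) = 1.07 / 15.4 = 0.0696 V⁻¹.

λ = 0.0696 V⁻¹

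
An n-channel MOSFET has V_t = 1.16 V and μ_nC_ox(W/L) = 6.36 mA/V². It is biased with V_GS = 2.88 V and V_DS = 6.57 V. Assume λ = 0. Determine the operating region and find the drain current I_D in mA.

Saturation; I_D = 9.41 mA

V_ov = V_GS − V_t = 2.88 − 1.16 = 1.72 V.
Since V_DS = 6.57 V ≥ V_ov = 1.72 V, the device is in saturation.
I_D = ½ k_n V_ov² = 0.5 × 6.36 × 1.72² = 9.41 mA.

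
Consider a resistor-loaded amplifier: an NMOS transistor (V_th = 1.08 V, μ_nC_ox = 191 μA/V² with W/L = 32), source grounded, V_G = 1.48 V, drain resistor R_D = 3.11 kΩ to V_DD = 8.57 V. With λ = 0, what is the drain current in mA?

V_GS = V_G = 1.48 V, so V_ov = 1.48 − 1.08 = 0.4 V.
k_n = μ_nC_ox · (W/L) = 6.112 mA/V².
Assume saturation: I_D = ½ k_n V_ov² = 0.5 × 6.112 × 0.4² = 0.489 mA, giving V_DS = V_DD − I_D R_D = 8.57 − 0.489 × 3.11 = 7.05 V.
V_DS = 7.05 V ≥ V_ov = 0.4 V, confirming saturation.

I_D = 0.489 mA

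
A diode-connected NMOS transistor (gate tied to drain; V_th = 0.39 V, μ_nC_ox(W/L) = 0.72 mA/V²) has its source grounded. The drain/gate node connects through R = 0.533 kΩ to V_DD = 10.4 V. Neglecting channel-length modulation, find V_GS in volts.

With gate tied to drain, V_GS = V_DS ≥ V_GS − V_th, so the device is in saturation.
KCL at the drain: ½ k_n (V_GS − V_th)² = (V_DD − V_GS)/R.
Let x = V_GS − 0.39. Then 0.192 x² + x − 10.01 = 0, giving x = 5.07 V (positive root), so V_GS = 5.46 V.
I_D = (V_DD − V_GS)/R = (10.4 − 5.46) / 0.533 = 9.26 mA.

V_GS = 5.46 V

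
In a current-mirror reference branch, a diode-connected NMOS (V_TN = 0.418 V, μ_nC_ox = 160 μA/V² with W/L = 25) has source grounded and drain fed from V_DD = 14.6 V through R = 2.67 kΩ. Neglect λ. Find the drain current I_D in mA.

With gate tied to drain, V_GS = V_DS ≥ V_GS − V_TN, so the device is in saturation.
k_n = μ_nC_ox · (W/L) = 4 mA/V².
KCL at the drain: ½ k_n (V_GS − V_TN)² = (V_DD − V_GS)/R.
Let x = V_GS − 0.418. Then 5.34 x² + x − 14.18 = 0, giving x = 1.54 V (positive root), so V_GS = 1.96 V.
I_D = (V_DD − V_GS)/R = (14.6 − 1.96) / 2.67 = 4.74 mA.

I_D = 4.74 mA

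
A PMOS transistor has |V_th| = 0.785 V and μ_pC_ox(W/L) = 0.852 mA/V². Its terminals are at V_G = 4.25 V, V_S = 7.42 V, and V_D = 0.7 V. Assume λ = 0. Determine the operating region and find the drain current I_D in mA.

V_SG = V_S − V_G = 7.42 − 4.25 = 3.17 V; V_SD = V_S − V_D = 7.42 − 0.7 = 6.72 V.
V_ov = V_SG − |V_th| = 3.17 − 0.785 = 2.38 V.
Since V_SD = 6.72 V ≥ V_ov = 2.38 V, the device is in saturation.
I_D = ½ k_p V_ov² = 0.5 × 0.852 × 2.38² = 2.42 mA.

Saturation; I_D = 2.42 mA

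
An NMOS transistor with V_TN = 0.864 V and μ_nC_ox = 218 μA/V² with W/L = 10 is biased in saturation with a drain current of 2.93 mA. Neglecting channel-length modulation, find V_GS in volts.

V_GS = 2.50 V

k_n = μ_nC_ox · (W/L) = 2.18 mA/V².
In saturation I_D = ½ k_n (V_GS − V_TN)², so V_GS − V_TN = √(2 I_D / k_n) = √(2 × 2.93 / 2.18) = 1.64 V.
V_GS = 0.864 + 1.64 = 2.5 V.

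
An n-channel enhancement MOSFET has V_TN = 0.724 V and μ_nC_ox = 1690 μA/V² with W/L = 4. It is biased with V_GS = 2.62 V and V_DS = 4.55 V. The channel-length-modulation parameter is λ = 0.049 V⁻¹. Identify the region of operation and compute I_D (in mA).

Saturation; I_D = 14.9 mA

k_n = μ_nC_ox · (W/L) = 6.76 mA/V².
V_ov = V_GS − V_TN = 2.62 − 0.724 = 1.9 V.
Since V_DS = 4.55 V ≥ V_ov = 1.9 V, the device is in saturation.
I_D = ½ k_n V_ov² (1 + λ V_DS) = 0.5 × 6.76 × 1.9² × (1 + 0.049 × 4.55) = 14.9 mA.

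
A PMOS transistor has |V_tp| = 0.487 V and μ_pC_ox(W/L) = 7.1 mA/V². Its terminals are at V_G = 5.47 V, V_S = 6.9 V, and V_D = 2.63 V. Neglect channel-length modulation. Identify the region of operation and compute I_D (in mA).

V_SG = V_S − V_G = 6.9 − 5.47 = 1.43 V; V_SD = V_S − V_D = 6.9 − 2.63 = 4.27 V.
V_ov = V_SG − |V_tp| = 1.43 − 0.487 = 0.943 V.
Since V_SD = 4.27 V ≥ V_ov = 0.943 V, the device is in saturation.
I_D = ½ k_p V_ov² = 0.5 × 7.1 × 0.943² = 3.16 mA.

Saturation; I_D = 3.16 mA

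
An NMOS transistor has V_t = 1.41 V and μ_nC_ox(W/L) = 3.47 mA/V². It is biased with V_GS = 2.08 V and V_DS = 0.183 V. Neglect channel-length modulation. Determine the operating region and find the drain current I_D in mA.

Triode; I_D = 0.367 mA

V_ov = V_GS − V_t = 2.08 − 1.41 = 0.67 V.
Since V_DS = 0.183 V < V_ov = 0.67 V, the device is in the triode region.
I_D = k_n [V_ov · V_DS − ½ V_DS²] = 3.47 × [0.67 × 0.183 − 0.5 × 0.183²] = 0.367 mA.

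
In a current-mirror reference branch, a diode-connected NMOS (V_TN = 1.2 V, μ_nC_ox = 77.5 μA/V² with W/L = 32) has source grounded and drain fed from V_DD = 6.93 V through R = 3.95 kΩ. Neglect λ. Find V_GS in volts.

V_GS = 2.18 V

With gate tied to drain, V_GS = V_DS ≥ V_GS − V_TN, so the device is in saturation.
k_n = μ_nC_ox · (W/L) = 2.48 mA/V².
KCL at the drain: ½ k_n (V_GS − V_TN)² = (V_DD − V_GS)/R.
Let x = V_GS − 1.2. Then 4.9 x² + x − 5.73 = 0, giving x = 0.984 V (positive root), so V_GS = 2.18 V.
I_D = (V_DD − V_GS)/R = (6.93 − 2.18) / 3.95 = 1.2 mA.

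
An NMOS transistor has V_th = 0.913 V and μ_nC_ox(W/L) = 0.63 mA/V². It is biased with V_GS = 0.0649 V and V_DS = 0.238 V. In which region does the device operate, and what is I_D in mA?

V_GS = 0.0649 V < V_th = 0.913 V, so the transistor is in cutoff.

Cutoff; I_D = 0 mA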